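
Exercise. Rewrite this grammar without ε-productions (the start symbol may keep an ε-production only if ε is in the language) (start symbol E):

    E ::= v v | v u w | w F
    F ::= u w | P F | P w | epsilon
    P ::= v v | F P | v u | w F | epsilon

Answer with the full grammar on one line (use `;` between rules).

E ::= v v | v u w | w F | w; F ::= u w | P F | P | P w | w; P ::= v v | F P | F | v u | w F | w

Nullable nonterminals: {F, P}.
ε ∉ L(G), so no ε-production is kept.
Expand every rule over subsets of its nullable positions: E → w F gives w F | w. F → P F gives P F | P. F → P w gives P w | w. P → F P gives F P | F.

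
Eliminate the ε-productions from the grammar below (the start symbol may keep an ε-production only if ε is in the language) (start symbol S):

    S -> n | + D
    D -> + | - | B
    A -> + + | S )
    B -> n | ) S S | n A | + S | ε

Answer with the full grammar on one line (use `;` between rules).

Nullable set = {B, D}.
ε ∉ L(G), so no ε-production is kept.
For each production, add variants omitting each subset of nullable occurrences: S → + D gives + D | +.

S -> n | + D | +; D -> + | - | B; A -> + + | S ); B -> n | ) S S | n A | + S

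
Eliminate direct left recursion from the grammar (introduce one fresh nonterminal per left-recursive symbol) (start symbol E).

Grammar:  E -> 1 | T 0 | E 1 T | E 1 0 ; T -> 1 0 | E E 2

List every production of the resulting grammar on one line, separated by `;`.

Left recursion appears on E.
For E: α = {1 T, 1 0}, β = {1, T 0}. Rewrite as E → β E' and E' → α E' | ε.

E -> 1 E' | T 0 E'; T -> 1 0 | E E 2; E' -> 1 T E' | 1 0 E' | ε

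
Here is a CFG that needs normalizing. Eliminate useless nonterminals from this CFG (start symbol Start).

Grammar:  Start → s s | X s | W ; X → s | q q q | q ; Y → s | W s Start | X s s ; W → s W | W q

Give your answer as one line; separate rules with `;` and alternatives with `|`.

Start → s s | X s; X → s | q q q | q

Generating nonterminals: {Start, X, Y}.
Reachable from Start after that: {Start, X}.
Removed useless symbols: {W, Y} and every production mentioning them.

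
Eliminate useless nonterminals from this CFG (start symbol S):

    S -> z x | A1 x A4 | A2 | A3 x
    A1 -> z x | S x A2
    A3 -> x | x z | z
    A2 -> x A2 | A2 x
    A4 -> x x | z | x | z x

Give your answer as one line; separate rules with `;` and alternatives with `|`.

S -> z x | A1 x A4 | A3 x; A1 -> z x; A3 -> x | x z | z; A4 -> x x | z | x | z x

Generating nonterminals: {A1, A3, A4, S}.
Reachable from S after that: {A1, A3, A4, S}.
Removed useless symbols: {A2} and every production mentioning them.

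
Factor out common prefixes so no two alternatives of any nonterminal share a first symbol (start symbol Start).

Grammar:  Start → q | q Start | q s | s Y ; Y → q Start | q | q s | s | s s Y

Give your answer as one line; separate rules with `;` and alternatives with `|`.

Start has alternatives sharing prefix 'q': factor to Start → q Start1 with Start1 → ε | Start | s.
Y has alternatives sharing prefix 'q': factor to Y → q Y1 with Y1 → Start | ε | s.
Y has alternatives sharing prefix 's': factor to Y → s Y2 with Y2 → ε | s Y.

Start → s Y | q Start1; Y → q Y1 | s Y2; Start1 → epsilon | Start | s; Y1 → Start | epsilon | s; Y2 → epsilon | s Y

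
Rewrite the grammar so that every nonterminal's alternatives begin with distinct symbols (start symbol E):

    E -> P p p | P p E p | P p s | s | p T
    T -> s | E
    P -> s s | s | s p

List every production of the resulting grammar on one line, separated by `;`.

E -> s | p T | P p E'; T -> s | E; P -> s P'; E' -> p | E p | s; P' -> s | ε | p

E has alternatives sharing prefix 'P p': factor to E → P p E' with E' → p | E p | s.
P has alternatives sharing prefix 's': factor to P → s P' with P' → s | ε | p.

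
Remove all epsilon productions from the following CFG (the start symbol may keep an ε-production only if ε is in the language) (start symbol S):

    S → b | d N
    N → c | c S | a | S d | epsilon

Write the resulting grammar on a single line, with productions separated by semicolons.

S → b | d N | d; N → c | c S | a | S d

Nullable nonterminals: {N}.
ε ∉ L(G), so no ε-production is kept.
Expand every rule over subsets of its nullable positions: S → d N gives d N | d.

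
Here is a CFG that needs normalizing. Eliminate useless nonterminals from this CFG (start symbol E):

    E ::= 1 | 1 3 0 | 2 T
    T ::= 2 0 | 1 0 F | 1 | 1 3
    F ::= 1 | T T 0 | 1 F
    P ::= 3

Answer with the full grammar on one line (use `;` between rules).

Generating nonterminals: {E, F, P, T}.
Reachable from E after that: {E, F, T}.
Removed useless symbols: {P} and every production mentioning them.

E ::= 1 | 1 3 0 | 2 T; T ::= 2 0 | 1 0 F | 1 | 1 3; F ::= 1 | T T 0 | 1 F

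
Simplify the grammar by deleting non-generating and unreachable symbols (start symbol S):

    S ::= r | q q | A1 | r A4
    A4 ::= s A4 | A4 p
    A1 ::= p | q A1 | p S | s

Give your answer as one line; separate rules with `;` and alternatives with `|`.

Generating nonterminals: {A1, S}.
Reachable from S after that: {A1, S}.
Removed useless symbols: {A4} and every production mentioning them.

S ::= r | q q | A1; A1 ::= p | q A1 | p S | s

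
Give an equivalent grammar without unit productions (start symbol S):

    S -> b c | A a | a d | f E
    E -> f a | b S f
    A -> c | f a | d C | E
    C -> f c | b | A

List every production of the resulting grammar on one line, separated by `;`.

Unit pairs: A ⇒* {E}; C ⇒* {A, E}.
Replace each nonterminal's rules with the union of the non-unit rules of every nonterminal it unit-derives.

S -> b c | A a | a d | f E; E -> f a | b S f; A -> f a | b S f | c | d C; C -> f a | b S f | f c | b | c | d C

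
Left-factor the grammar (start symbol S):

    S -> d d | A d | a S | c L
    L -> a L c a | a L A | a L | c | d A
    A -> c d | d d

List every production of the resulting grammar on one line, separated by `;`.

L has alternatives sharing prefix 'a L': factor to L → a L L' with L' → c a | A | ε.

S -> d d | A d | a S | c L; L -> c | d A | a L L'; A -> c d | d d; L' -> c a | A | ε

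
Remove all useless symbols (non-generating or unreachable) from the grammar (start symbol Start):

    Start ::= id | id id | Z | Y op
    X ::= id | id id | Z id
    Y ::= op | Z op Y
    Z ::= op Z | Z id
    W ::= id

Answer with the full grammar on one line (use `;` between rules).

Start ::= id | id id | Y op; Y ::= op

Generating nonterminals: {Start, W, X, Y}.
Reachable from Start after that: {Start, Y}.
Removed useless symbols: {W, X, Z} and every production mentioning them.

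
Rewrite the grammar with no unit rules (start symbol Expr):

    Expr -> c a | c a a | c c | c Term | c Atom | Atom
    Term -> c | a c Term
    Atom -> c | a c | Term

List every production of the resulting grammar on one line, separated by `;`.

Expr -> c | a c Term | a c | c a | c a a | c c | c Term | c Atom; Term -> c | a c Term; Atom -> c | a c Term | a c

Unit pairs: Atom ⇒* {Term}; Expr ⇒* {Atom, Term}.
For each unit pair (A, B), copy every non-unit production of B to A, then drop all unit productions.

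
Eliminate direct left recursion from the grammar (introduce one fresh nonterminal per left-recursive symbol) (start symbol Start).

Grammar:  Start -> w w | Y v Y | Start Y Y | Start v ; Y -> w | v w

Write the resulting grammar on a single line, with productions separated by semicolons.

Start is directly left-recursive.
For Start: α = {Y Y, v}, β = {w w, Y v Y}. Rewrite as Start → β Start1 and Start1 → α Start1 | ε.

Start -> w w Start1 | Y v Y Start1; Y -> w | v w; Start1 -> Y Y Start1 | v Start1 | epsilon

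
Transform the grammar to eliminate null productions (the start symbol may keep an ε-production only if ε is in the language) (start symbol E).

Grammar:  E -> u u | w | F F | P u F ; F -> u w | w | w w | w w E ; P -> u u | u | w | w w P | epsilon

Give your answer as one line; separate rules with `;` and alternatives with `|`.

The nullable symbols are {P}.
ε ∉ L(G), so no ε-production is kept.
Add the nullable-subset variants: E → P u F gives P u F | u F. P → w w P gives w w P | w w.

E -> u u | w | F F | P u F | u F; F -> u w | w | w w | w w E; P -> u u | u | w | w w P | w w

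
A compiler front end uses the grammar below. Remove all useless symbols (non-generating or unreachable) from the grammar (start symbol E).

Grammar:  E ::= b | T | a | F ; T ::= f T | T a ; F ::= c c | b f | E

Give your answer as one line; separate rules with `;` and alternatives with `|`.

E ::= b | a | F; F ::= c c | b f | E

Generating nonterminals: {E, F}.
Reachable from E after that: {E, F}.
Removed useless symbols: {T} and every production mentioning them.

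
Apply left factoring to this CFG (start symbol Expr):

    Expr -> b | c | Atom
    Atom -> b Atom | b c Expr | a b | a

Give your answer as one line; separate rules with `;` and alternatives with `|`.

Atom has alternatives sharing prefix 'b': factor to Atom → b Atom1 with Atom1 → Atom | c Expr.
Atom has alternatives sharing prefix 'a': factor to Atom → a Atom2 with Atom2 → b | ε.

Expr -> b | c | Atom; Atom -> b Atom1 | a Atom2; Atom1 -> Atom | c Expr; Atom2 -> b | ε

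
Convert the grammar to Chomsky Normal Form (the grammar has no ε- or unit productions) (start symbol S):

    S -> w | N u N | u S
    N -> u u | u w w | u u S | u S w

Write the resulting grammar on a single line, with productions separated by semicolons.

S -> w | N Y1 | X1 S; N -> X1 X1 | X1 Y2 | X1 Y3 | X1 Y4; X1 -> u; X2 -> w; Y1 -> X1 N; Y2 -> X2 X2; Y3 -> X1 S; Y4 -> S X2

Introduce a nonterminal for each terminal appearing in a rule of length ≥ 2: X1 → u, X2 → w.
Binarize each right-hand side of length ≥ 3 by chaining fresh nonterminals (Y1, Y2, …): affected rules were S → N X1 N; N → X1 X2 X2; N → X1 X1 S; N → X1 S X2.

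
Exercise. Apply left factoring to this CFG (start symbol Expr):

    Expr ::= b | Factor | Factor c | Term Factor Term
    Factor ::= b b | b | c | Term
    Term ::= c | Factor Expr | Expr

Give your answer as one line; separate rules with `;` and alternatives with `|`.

Expr has alternatives sharing prefix 'Factor': factor to Expr → Factor Expr1 with Expr1 → ε | c.
Factor has alternatives sharing prefix 'b': factor to Factor → b Factor1 with Factor1 → b | ε.

Expr ::= b | Term Factor Term | Factor Expr1; Factor ::= c | Term | b Factor1; Term ::= c | Factor Expr | Expr; Expr1 ::= epsilon | c; Factor1 ::= b | epsilon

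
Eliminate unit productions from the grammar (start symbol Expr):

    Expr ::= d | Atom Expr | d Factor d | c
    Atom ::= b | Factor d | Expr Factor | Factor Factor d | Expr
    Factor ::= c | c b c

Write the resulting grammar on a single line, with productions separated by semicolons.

Unit pairs: Atom ⇒* {Expr}.
For each unit pair (A, B), copy every non-unit production of B to A, then drop all unit productions.

Expr ::= d | Atom Expr | d Factor d | c; Atom ::= b | Factor d | Expr Factor | Factor Factor d | d | Atom Expr | d Factor d | c; Factor ::= c | c b c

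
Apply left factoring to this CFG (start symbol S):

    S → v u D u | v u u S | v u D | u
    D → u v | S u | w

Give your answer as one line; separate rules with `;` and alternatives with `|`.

S → u | v u S'; D → u v | S u | w; S' → u S | D S''; S'' → u | ε

S has alternatives sharing prefix 'v u': factor to S → v u S' with S' → D u | u S | D.
S' has alternatives sharing prefix 'D': factor to S' → D S'' with S'' → u | ε.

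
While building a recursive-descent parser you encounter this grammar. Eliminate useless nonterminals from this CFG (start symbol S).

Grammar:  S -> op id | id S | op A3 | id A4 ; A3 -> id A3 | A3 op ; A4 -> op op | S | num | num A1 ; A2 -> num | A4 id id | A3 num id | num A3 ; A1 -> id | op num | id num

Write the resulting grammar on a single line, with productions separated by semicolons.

Generating nonterminals: {A1, A2, A4, S}.
Reachable from S after that: {A1, A4, S}.
Removed useless symbols: {A2, A3} and every production mentioning them.

S -> op id | id S | id A4; A4 -> op op | S | num | num A1; A1 -> id | op num | id num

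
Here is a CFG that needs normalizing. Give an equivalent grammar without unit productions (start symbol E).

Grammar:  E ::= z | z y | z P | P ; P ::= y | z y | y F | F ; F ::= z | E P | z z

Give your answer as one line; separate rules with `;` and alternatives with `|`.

Unit pairs: E ⇒* {F, P}; P ⇒* {F}.
Replace each nonterminal's rules with the union of the non-unit rules of every nonterminal it unit-derives.

E ::= z | z y | z P | y | y F | E P | z z; P ::= z | E P | z z | y | z y | y F; F ::= z | E P | z z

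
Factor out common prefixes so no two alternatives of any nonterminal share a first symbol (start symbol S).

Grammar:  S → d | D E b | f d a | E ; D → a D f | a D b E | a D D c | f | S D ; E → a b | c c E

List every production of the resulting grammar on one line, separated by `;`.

D has alternatives sharing prefix 'a D': factor to D → a D D' with D' → f | b E | D c.

S → d | D E b | f d a | E; D → f | S D | a D D'; E → a b | c c E; D' → f | b E | D c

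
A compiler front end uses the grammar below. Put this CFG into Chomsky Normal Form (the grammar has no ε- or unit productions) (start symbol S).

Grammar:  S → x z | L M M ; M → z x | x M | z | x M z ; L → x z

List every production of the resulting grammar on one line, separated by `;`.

Introduce a nonterminal for each terminal appearing in a rule of length ≥ 2: X1 → x, X2 → z.
Binarize each right-hand side of length ≥ 3 by chaining fresh nonterminals (Y1, Y2, …): affected rules were S → L M M; M → X1 M X2.

S → X1 X2 | L Y1; M → X2 X1 | X1 M | z | X1 Y2; L → X1 X2; X1 → x; X2 → z; Y1 → M M; Y2 → M X2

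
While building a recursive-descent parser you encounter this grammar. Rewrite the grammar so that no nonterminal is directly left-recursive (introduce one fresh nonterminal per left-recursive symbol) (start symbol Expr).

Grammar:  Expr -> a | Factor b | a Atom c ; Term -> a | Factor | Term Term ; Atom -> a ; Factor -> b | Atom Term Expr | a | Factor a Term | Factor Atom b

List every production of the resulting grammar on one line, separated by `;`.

Left recursion appears on Term, Factor.
For Term: α = {Term}, β = {a, Factor}. Rewrite as Term → β Term1 and Term1 → α Term1 | ε.
For Factor: α = {a Term, Atom b}, β = {b, Atom Term Expr, a}. Rewrite as Factor → β Factor1 and Factor1 → α Factor1 | ε.

Expr -> a | Factor b | a Atom c; Term -> a Term1 | Factor Term1; Atom -> a; Factor -> b Factor1 | Atom Term Expr Factor1 | a Factor1; Term1 -> Term Term1 | eps; Factor1 -> a Term Factor1 | Atom b Factor1 | eps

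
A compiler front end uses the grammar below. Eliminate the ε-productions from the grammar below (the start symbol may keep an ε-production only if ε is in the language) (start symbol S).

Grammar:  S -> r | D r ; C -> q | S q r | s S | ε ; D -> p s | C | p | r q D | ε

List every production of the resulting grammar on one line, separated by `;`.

S -> r | D r; C -> q | S q r | s S; D -> p s | C | p | r q D | r q

The nullable symbols are {C, D}.
ε ∉ L(G), so no ε-production is kept.
Expand every rule over subsets of its nullable positions: D → r q D gives r q D | r q.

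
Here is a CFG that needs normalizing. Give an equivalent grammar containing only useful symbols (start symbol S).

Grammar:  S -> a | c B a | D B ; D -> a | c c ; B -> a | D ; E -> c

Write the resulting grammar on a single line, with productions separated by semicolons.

S -> a | c B a | D B; D -> a | c c; B -> a | D

Generating nonterminals: {B, D, E, S}.
Reachable from S after that: {B, D, S}.
Removed useless symbols: {E} and every production mentioning them.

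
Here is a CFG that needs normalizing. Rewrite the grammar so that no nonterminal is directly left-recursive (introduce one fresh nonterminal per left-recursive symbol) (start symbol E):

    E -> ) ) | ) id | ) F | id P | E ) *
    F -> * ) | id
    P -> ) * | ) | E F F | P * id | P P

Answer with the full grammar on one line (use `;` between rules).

E -> ) ) E' | ) id E' | ) F E' | id P E'; F -> * ) | id; P -> ) * P' | ) P' | E F F P'; E' -> ) * E' | ε; P' -> * id P' | P P' | ε

Directly left-recursive nonterminals: E, P.
For E: α = {) *}, β = {) ), ) id, ) F, id P}. Rewrite as E → β E' and E' → α E' | ε.
For P: α = {* id, P}, β = {) *, ), E F F}. Rewrite as P → β P' and P' → α P' | ε.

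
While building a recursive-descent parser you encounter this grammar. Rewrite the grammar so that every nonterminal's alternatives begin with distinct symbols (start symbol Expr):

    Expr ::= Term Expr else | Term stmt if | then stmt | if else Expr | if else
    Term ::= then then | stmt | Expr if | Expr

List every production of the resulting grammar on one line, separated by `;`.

Expr has alternatives sharing prefix 'if else': factor to Expr → if else Expr1 with Expr1 → Expr | ε.
Expr has alternatives sharing prefix 'Term': factor to Expr → Term Expr2 with Expr2 → Expr else | stmt if.
Term has alternatives sharing prefix 'Expr': factor to Term → Expr Term1 with Term1 → if | ε.

Expr ::= then stmt | if else Expr1 | Term Expr2; Term ::= then then | stmt | Expr Term1; Expr1 ::= Expr | ε; Expr2 ::= Expr else | stmt if; Term1 ::= if | ε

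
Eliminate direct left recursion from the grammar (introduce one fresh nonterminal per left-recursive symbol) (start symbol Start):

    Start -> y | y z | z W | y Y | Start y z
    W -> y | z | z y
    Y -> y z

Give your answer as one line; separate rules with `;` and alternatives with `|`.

Start -> y Start1 | y z Start1 | z W Start1 | y Y Start1; W -> y | z | z y; Y -> y z; Start1 -> y z Start1 | ε

Start is directly left-recursive.
For Start: α = {y z}, β = {y, y z, z W, y Y}. Rewrite as Start → β Start1 and Start1 → α Start1 | ε.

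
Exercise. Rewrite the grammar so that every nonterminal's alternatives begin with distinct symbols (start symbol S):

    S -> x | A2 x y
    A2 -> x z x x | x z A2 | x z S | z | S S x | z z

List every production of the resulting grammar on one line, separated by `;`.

S -> x | A2 x y; A2 -> S S x | x z A2' | z A2''; A2' -> x x | A2 | S; A2'' -> ε | z

A2 has alternatives sharing prefix 'x z': factor to A2 → x z A2' with A2' → x x | A2 | S.
A2 has alternatives sharing prefix 'z': factor to A2 → z A2'' with A2'' → ε | z.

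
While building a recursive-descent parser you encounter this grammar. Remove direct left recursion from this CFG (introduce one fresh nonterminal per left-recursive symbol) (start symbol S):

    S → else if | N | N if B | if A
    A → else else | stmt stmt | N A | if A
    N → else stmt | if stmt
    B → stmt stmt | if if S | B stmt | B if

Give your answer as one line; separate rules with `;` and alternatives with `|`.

S → else if | N | N if B | if A; A → else else | stmt stmt | N A | if A; N → else stmt | if stmt; B → stmt stmt B' | if if S B'; B' → stmt B' | if B' | ε

Left recursion appears on B.
For B: α = {stmt, if}, β = {stmt stmt, if if S}. Rewrite as B → β B' and B' → α B' | ε.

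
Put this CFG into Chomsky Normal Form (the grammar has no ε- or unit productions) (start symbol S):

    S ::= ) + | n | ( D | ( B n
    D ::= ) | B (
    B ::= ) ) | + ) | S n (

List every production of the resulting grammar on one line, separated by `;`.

S ::= X1 X2 | n | X3 D | X3 Y1; D ::= ) | B X3; B ::= X1 X1 | X2 X1 | S Y2; X1 ::= ); X2 ::= +; X3 ::= (; X4 ::= n; Y1 ::= B X4; Y2 ::= X4 X3

Introduce a nonterminal for each terminal appearing in a rule of length ≥ 2: X1 → ), X2 → +, X3 → (, X4 → n.
Binarize each right-hand side of length ≥ 3 by chaining fresh nonterminals (Y1, Y2, …): affected rules were S → X3 B X4; B → S X4 X3.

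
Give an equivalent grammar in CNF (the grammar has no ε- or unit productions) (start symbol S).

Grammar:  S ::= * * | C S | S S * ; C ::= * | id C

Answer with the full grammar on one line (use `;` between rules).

Introduce a nonterminal for each terminal appearing in a rule of length ≥ 2: X1 → *, X2 → id.
Binarize each right-hand side of length ≥ 3 by chaining fresh nonterminals (Y1, Y2, …): affected rules were S → S S X1.

S ::= X1 X1 | C S | S Y1; C ::= * | X2 C; X1 ::= *; X2 ::= id; Y1 ::= S X1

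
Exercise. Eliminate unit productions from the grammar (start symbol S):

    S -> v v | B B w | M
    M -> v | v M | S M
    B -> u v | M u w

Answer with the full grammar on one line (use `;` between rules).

Unit pairs: S ⇒* {M}.
Replace each nonterminal's rules with the union of the non-unit rules of every nonterminal it unit-derives.

S -> v v | B B w | v | v M | S M; M -> v | v M | S M; B -> u v | M u w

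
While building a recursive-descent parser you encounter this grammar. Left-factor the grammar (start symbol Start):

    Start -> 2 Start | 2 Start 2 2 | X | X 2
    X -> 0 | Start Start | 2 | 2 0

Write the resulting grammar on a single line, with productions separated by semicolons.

Start -> 2 Start Start1 | X Start2; X -> 0 | Start Start | 2 X1; Start1 -> ε | 2 2; Start2 -> ε | 2; X1 -> ε | 0

Start has alternatives sharing prefix '2 Start': factor to Start → 2 Start Start1 with Start1 → ε | 2 2.
Start has alternatives sharing prefix 'X': factor to Start → X Start2 with Start2 → ε | 2.
X has alternatives sharing prefix '2': factor to X → 2 X1 with X1 → ε | 0.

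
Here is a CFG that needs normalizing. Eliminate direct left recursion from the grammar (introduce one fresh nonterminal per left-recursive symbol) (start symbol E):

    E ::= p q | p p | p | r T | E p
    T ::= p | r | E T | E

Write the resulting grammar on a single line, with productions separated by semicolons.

Directly left-recursive nonterminal: E.
For E: α = {p}, β = {p q, p p, p, r T}. Rewrite as E → β E' and E' → α E' | ε.

E ::= p q E' | p p E' | p E' | r T E'; T ::= p | r | E T | E; E' ::= p E' | epsilon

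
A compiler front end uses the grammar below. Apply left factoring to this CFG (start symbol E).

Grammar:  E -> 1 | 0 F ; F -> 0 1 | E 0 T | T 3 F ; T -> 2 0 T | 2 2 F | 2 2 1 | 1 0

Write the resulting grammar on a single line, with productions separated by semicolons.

T has alternatives sharing prefix '2': factor to T → 2 T' with T' → 0 T | 2 F | 2 1.
T' has alternatives sharing prefix '2': factor to T' → 2 T'' with T'' → F | 1.

E -> 1 | 0 F; F -> 0 1 | E 0 T | T 3 F; T -> 1 0 | 2 T'; T' -> 0 T | 2 T''; T'' -> F | 1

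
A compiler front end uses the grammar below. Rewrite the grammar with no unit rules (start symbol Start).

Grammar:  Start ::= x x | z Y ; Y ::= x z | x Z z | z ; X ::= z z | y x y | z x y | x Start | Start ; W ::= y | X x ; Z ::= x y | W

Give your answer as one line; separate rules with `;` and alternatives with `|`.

Unit pairs: X ⇒* {Start}; Z ⇒* {W}.
For each unit pair (A, B), copy every non-unit production of B to A, then drop all unit productions.

Start ::= x x | z Y; Y ::= x z | x Z z | z; X ::= x x | z Y | z z | y x y | z x y | x Start; W ::= y | X x; Z ::= x y | y | X x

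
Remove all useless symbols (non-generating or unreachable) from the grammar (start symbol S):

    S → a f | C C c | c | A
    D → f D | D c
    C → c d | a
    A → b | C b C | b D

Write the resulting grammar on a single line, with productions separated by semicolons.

Generating nonterminals: {A, C, S}.
Reachable from S after that: {A, C, S}.
Removed useless symbols: {D} and every production mentioning them.

S → a f | C C c | c | A; C → c d | a; A → b | C b C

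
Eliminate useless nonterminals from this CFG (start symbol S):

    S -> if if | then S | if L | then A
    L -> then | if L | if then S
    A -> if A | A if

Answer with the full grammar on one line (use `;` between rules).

S -> if if | then S | if L; L -> then | if L | if then S

Generating nonterminals: {L, S}.
Reachable from S after that: {L, S}.
Removed useless symbols: {A} and every production mentioning them.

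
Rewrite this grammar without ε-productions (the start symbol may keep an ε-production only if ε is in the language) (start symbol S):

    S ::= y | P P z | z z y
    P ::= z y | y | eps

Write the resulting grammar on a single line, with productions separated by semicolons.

S ::= y | P P z | P z | z | z z y; P ::= z y | y

The nullable symbols are {P}.
ε ∉ L(G), so no ε-production is kept.
For each production, add variants omitting each subset of nullable occurrences: S → P P z gives P P z | P z | z.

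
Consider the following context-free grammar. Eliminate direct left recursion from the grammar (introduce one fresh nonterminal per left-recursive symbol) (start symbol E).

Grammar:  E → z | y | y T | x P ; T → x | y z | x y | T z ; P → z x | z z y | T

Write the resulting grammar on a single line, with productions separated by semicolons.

T is directly left-recursive.
For T: α = {z}, β = {x, y z, x y}. Rewrite as T → β T' and T' → α T' | ε.

E → z | y | y T | x P; T → x T' | y z T' | x y T'; P → z x | z z y | T; T' → z T' | ε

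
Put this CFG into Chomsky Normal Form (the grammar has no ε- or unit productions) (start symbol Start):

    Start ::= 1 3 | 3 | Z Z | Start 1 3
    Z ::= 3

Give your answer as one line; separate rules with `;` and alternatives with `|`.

Introduce a nonterminal for each terminal appearing in a rule of length ≥ 2: X1 → 1, X2 → 3.
Binarize each right-hand side of length ≥ 3 by chaining fresh nonterminals (Y1, Y2, …): affected rules were Start → Start X1 X2.

Start ::= X1 X2 | 3 | Z Z | Start Y1; Z ::= 3; X1 ::= 1; X2 ::= 3; Y1 ::= X1 X2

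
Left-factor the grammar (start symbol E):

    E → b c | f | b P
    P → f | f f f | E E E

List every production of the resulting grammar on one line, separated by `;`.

E → f | b E'; P → E E E | f P'; E' → c | P; P' → epsilon | f f

E has alternatives sharing prefix 'b': factor to E → b E' with E' → c | P.
P has alternatives sharing prefix 'f': factor to P → f P' with P' → ε | f f.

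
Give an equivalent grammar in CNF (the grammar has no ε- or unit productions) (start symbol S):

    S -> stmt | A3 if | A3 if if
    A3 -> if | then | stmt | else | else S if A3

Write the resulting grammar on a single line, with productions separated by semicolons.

Introduce a nonterminal for each terminal appearing in a rule of length ≥ 2: X1 → if, X2 → else.
Binarize each right-hand side of length ≥ 3 by chaining fresh nonterminals (Y1, Y2, …): affected rules were S → A3 X1 X1; A3 → X2 S X1 A3.

S -> stmt | A3 X1 | A3 Y1; A3 -> if | then | stmt | else | X2 Y2; X1 -> if; X2 -> else; Y1 -> X1 X1; Y2 -> S Y3; Y3 -> X1 A3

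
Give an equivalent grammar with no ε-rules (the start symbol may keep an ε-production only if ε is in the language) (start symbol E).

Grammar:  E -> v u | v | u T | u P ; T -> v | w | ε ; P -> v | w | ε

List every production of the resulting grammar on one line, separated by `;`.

The nullable symbols are {P, T}.
ε ∉ L(G), so no ε-production is kept.
For each production, add variants omitting each subset of nullable occurrences: E → u T gives u T | u.

E -> v u | v | u T | u | u P; T -> v | w; P -> v | w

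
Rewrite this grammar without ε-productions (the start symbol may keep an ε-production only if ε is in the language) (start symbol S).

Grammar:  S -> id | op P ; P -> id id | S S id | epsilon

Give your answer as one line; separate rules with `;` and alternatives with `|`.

The nullable symbols are {P}.
ε ∉ L(G), so no ε-production is kept.
Expand every rule over subsets of its nullable positions: S → op P gives op P | op.

S -> id | op P | op; P -> id id | S S id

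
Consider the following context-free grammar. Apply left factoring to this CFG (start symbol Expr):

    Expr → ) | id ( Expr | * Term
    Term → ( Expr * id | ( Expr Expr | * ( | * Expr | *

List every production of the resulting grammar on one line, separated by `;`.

Term has alternatives sharing prefix '*': factor to Term → * Term1 with Term1 → ( | Expr | ε.
Term has alternatives sharing prefix '( Expr': factor to Term → ( Expr Term2 with Term2 → * id | Expr.

Expr → ) | id ( Expr | * Term; Term → * Term1 | ( Expr Term2; Term1 → ( | Expr | ε; Term2 → * id | Expr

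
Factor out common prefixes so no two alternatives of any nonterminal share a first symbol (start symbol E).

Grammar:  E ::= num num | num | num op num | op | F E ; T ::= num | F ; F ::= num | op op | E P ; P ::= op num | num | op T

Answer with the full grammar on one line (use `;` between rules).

E ::= op | F E | num E'; T ::= num | F; F ::= num | op op | E P; P ::= num | op P'; E' ::= num | ε | op num; P' ::= num | T

E has alternatives sharing prefix 'num': factor to E → num E' with E' → num | ε | op num.
P has alternatives sharing prefix 'op': factor to P → op P' with P' → num | T.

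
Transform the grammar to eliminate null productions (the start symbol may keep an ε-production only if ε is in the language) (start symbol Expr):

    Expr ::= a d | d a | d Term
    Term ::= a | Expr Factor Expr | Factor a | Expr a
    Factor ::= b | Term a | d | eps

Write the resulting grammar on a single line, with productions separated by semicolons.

Nullable nonterminals: {Factor}.
ε ∉ L(G), so no ε-production is kept.
Expand every rule over subsets of its nullable positions: Term → Expr Factor Expr gives Expr Factor Expr | Expr Expr.

Expr ::= a d | d a | d Term; Term ::= a | Expr Factor Expr | Expr Expr | Factor a | Expr a; Factor ::= b | Term a | d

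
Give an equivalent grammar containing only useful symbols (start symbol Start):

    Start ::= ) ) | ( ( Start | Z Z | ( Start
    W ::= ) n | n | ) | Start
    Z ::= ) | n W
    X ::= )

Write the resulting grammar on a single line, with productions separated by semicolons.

Generating nonterminals: {Start, W, X, Z}.
Reachable from Start after that: {Start, W, Z}.
Removed useless symbols: {X} and every production mentioning them.

Start ::= ) ) | ( ( Start | Z Z | ( Start; W ::= ) n | n | ) | Start; Z ::= ) | n W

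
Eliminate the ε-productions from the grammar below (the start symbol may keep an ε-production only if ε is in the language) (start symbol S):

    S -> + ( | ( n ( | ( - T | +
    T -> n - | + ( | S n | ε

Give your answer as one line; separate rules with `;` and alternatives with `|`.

The nullable symbols are {T}.
ε ∉ L(G), so no ε-production is kept.
Expand every rule over subsets of its nullable positions: S → ( - T gives ( - T | ( -.

S -> + ( | ( n ( | ( - T | ( - | +; T -> n - | + ( | S n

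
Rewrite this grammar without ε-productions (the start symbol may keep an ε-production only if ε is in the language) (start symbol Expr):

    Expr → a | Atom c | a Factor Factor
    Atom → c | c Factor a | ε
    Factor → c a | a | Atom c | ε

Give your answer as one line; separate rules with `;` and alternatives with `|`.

Nullable nonterminals: {Atom, Factor}.
ε ∉ L(G), so no ε-production is kept.
For each production, add variants omitting each subset of nullable occurrences: Expr → Atom c gives Atom c | c. Expr → a Factor Factor gives a Factor Factor | a Factor. Atom → c Factor a gives c Factor a | c a. Factor → Atom c gives Atom c | c.

Expr → a | Atom c | c | a Factor Factor | a Factor; Atom → c | c Factor a | c a; Factor → c a | a | Atom c | c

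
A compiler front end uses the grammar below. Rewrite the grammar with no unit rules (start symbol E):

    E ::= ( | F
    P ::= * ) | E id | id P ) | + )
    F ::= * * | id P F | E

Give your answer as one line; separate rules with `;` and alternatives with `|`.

E ::= ( | * * | id P F; P ::= * ) | E id | id P ) | + ); F ::= ( | * * | id P F

Unit pairs: E ⇒* {F}; F ⇒* {E}.
For each unit pair (A, B), copy every non-unit production of B to A, then drop all unit productions.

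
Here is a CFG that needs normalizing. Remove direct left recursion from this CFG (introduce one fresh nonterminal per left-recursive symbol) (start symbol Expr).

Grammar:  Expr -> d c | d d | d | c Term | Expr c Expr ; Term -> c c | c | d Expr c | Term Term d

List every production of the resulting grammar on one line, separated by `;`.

Expr, Term are directly left-recursive.
For Expr: α = {c Expr}, β = {d c, d d, d, c Term}. Rewrite as Expr → β Expr1 and Expr1 → α Expr1 | ε.
For Term: α = {Term d}, β = {c c, c, d Expr c}. Rewrite as Term → β Term1 and Term1 → α Term1 | ε.

Expr -> d c Expr1 | d d Expr1 | d Expr1 | c Term Expr1; Term -> c c Term1 | c Term1 | d Expr c Term1; Expr1 -> c Expr Expr1 | ε; Term1 -> Term d Term1 | ε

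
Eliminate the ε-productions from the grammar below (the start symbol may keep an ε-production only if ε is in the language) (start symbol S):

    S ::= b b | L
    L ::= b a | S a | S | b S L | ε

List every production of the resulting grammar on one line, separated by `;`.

The nullable symbols are {L, S}.
ε ∈ L(G) since S is nullable, so keep S → ε.
Expand every rule over subsets of its nullable positions: L → S a gives S a | a. L → b S L gives b S L | b S | b L | b.

S ::= b b | L | ε; L ::= b a | S a | a | S | b S L | b S | b L | b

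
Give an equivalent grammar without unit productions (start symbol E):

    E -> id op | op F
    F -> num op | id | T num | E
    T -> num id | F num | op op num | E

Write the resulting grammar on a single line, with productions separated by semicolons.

Unit pairs: F ⇒* {E}; T ⇒* {E}.
Replace each nonterminal's rules with the union of the non-unit rules of every nonterminal it unit-derives.

E -> id op | op F; F -> id op | op F | num op | id | T num; T -> id op | op F | num id | F num | op op num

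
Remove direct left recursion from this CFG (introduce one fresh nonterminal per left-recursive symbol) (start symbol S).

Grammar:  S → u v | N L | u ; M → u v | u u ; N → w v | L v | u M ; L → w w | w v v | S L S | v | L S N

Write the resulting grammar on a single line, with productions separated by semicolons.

S → u v | N L | u; M → u v | u u; N → w v | L v | u M; L → w w L' | w v v L' | S L S L' | v L'; L' → S N L' | epsilon

Directly left-recursive nonterminal: L.
For L: α = {S N}, β = {w w, w v v, S L S, v}. Rewrite as L → β L' and L' → α L' | ε.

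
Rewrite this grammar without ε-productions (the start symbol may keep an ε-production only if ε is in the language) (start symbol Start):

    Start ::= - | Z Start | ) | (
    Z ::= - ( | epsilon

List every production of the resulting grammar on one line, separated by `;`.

Start ::= - | Z Start | ) | (; Z ::= - (

The nullable symbols are {Z}.
ε ∉ L(G), so no ε-production is kept.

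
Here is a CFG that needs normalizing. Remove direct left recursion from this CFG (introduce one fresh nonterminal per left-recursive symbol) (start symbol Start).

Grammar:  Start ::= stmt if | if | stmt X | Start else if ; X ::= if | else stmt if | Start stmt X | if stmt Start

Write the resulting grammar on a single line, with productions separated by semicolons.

Left recursion appears on Start.
For Start: α = {else if}, β = {stmt if, if, stmt X}. Rewrite as Start → β Start1 and Start1 → α Start1 | ε.

Start ::= stmt if Start1 | if Start1 | stmt X Start1; X ::= if | else stmt if | Start stmt X | if stmt Start; Start1 ::= else if Start1 | ε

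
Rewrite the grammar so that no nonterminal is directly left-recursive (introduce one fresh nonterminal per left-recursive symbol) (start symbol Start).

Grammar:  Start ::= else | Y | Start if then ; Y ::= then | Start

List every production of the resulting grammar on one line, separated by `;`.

Start ::= else Start1 | Y Start1; Y ::= then | Start; Start1 ::= if then Start1 | ε

Start is directly left-recursive.
For Start: α = {if then}, β = {else, Y}. Rewrite as Start → β Start1 and Start1 → α Start1 | ε.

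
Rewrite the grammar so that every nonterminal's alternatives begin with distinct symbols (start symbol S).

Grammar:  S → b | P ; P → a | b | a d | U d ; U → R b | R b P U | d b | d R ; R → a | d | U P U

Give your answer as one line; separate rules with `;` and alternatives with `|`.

P has alternatives sharing prefix 'a': factor to P → a P' with P' → ε | d.
U has alternatives sharing prefix 'R b': factor to U → R b U' with U' → ε | P U.
U has alternatives sharing prefix 'd': factor to U → d U'' with U'' → b | R.

S → b | P; P → b | U d | a P'; U → R b U' | d U''; R → a | d | U P U; P' → ε | d; U' → ε | P U; U'' → b | R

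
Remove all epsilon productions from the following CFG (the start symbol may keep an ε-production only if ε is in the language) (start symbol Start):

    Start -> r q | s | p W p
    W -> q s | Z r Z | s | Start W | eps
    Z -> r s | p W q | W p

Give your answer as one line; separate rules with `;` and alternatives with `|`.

The nullable symbols are {W}.
ε ∉ L(G), so no ε-production is kept.
For each production, add variants omitting each subset of nullable occurrences: Start → p W p gives p W p | p p. W → Start W gives Start W | Start. Z → p W q gives p W q | p q. Z → W p gives W p | p.

Start -> r q | s | p W p | p p; W -> q s | Z r Z | s | Start W | Start; Z -> r s | p W q | p q | W p | p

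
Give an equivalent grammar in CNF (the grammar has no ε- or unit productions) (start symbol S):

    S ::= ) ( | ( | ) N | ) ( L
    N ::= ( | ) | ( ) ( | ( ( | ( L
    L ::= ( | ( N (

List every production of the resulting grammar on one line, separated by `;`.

S ::= X1 X2 | ( | X1 N | X1 Y1; N ::= ( | ) | X2 Y2 | X2 X2 | X2 L; L ::= ( | X2 Y3; X1 ::= ); X2 ::= (; Y1 ::= X2 L; Y2 ::= X1 X2; Y3 ::= N X2

Introduce a nonterminal for each terminal appearing in a rule of length ≥ 2: X1 → ), X2 → (.
Binarize each right-hand side of length ≥ 3 by chaining fresh nonterminals (Y1, Y2, …): affected rules were S → X1 X2 L; N → X2 X1 X2; L → X2 N X2.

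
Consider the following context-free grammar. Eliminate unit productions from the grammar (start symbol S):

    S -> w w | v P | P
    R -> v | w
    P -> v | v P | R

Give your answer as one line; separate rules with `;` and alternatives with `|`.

Unit pairs: P ⇒* {R}; S ⇒* {P, R}.
Replace each nonterminal's rules with the union of the non-unit rules of every nonterminal it unit-derives.

S -> w w | v P | v | w; R -> v | w; P -> v | v P | w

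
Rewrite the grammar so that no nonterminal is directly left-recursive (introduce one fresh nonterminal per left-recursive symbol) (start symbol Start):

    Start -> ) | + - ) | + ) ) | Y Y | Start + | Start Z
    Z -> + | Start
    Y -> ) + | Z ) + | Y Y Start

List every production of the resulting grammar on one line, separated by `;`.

Start -> ) Start1 | + - ) Start1 | + ) ) Start1 | Y Y Start1; Z -> + | Start; Y -> ) + Y1 | Z ) + Y1; Start1 -> + Start1 | Z Start1 | ε; Y1 -> Y Start Y1 | ε

Directly left-recursive nonterminals: Start, Y.
For Start: α = {+, Z}, β = {), + - ), + ) ), Y Y}. Rewrite as Start → β Start1 and Start1 → α Start1 | ε.
For Y: α = {Y Start}, β = {) +, Z ) +}. Rewrite as Y → β Y1 and Y1 → α Y1 | ε.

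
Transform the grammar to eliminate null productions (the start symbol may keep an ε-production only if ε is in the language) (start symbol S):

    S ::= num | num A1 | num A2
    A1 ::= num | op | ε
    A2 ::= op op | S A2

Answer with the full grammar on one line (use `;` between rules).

S ::= num | num A1 | num A2; A1 ::= num | op; A2 ::= op op | S A2

The nullable symbols are {A1}.
ε ∉ L(G), so no ε-production is kept.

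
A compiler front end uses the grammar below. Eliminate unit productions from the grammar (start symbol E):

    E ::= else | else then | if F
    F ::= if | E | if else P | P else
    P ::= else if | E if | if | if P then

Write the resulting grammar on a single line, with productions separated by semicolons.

Unit pairs: F ⇒* {E}.
For every A with A ⇒* B via unit rules, add B's non-unit alternatives to A; then delete every rule of the form X → Y.

E ::= else | else then | if F; F ::= else | else then | if F | if | if else P | P else; P ::= else if | E if | if | if P then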